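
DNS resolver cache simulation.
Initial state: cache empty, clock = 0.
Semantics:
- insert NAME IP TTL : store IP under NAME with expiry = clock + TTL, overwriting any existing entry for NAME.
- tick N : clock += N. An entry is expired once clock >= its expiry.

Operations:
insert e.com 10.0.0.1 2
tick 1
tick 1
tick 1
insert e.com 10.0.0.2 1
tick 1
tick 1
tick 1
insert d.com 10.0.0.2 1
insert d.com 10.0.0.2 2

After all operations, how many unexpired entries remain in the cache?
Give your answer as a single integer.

Answer: 1

Derivation:
Op 1: insert e.com -> 10.0.0.1 (expiry=0+2=2). clock=0
Op 2: tick 1 -> clock=1.
Op 3: tick 1 -> clock=2. purged={e.com}
Op 4: tick 1 -> clock=3.
Op 5: insert e.com -> 10.0.0.2 (expiry=3+1=4). clock=3
Op 6: tick 1 -> clock=4. purged={e.com}
Op 7: tick 1 -> clock=5.
Op 8: tick 1 -> clock=6.
Op 9: insert d.com -> 10.0.0.2 (expiry=6+1=7). clock=6
Op 10: insert d.com -> 10.0.0.2 (expiry=6+2=8). clock=6
Final cache (unexpired): {d.com} -> size=1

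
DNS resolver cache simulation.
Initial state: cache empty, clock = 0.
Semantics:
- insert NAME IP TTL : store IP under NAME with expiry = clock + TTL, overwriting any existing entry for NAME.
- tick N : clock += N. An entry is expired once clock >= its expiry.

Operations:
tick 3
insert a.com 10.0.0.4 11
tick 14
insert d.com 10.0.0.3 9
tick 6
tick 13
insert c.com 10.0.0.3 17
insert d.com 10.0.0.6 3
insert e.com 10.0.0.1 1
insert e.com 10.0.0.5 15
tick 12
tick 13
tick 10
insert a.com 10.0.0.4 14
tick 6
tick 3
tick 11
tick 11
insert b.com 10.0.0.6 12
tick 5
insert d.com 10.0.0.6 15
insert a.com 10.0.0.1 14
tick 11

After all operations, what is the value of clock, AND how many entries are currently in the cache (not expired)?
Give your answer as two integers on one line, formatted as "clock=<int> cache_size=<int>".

Answer: clock=118 cache_size=2

Derivation:
Op 1: tick 3 -> clock=3.
Op 2: insert a.com -> 10.0.0.4 (expiry=3+11=14). clock=3
Op 3: tick 14 -> clock=17. purged={a.com}
Op 4: insert d.com -> 10.0.0.3 (expiry=17+9=26). clock=17
Op 5: tick 6 -> clock=23.
Op 6: tick 13 -> clock=36. purged={d.com}
Op 7: insert c.com -> 10.0.0.3 (expiry=36+17=53). clock=36
Op 8: insert d.com -> 10.0.0.6 (expiry=36+3=39). clock=36
Op 9: insert e.com -> 10.0.0.1 (expiry=36+1=37). clock=36
Op 10: insert e.com -> 10.0.0.5 (expiry=36+15=51). clock=36
Op 11: tick 12 -> clock=48. purged={d.com}
Op 12: tick 13 -> clock=61. purged={c.com,e.com}
Op 13: tick 10 -> clock=71.
Op 14: insert a.com -> 10.0.0.4 (expiry=71+14=85). clock=71
Op 15: tick 6 -> clock=77.
Op 16: tick 3 -> clock=80.
Op 17: tick 11 -> clock=91. purged={a.com}
Op 18: tick 11 -> clock=102.
Op 19: insert b.com -> 10.0.0.6 (expiry=102+12=114). clock=102
Op 20: tick 5 -> clock=107.
Op 21: insert d.com -> 10.0.0.6 (expiry=107+15=122). clock=107
Op 22: insert a.com -> 10.0.0.1 (expiry=107+14=121). clock=107
Op 23: tick 11 -> clock=118. purged={b.com}
Final clock = 118
Final cache (unexpired): {a.com,d.com} -> size=2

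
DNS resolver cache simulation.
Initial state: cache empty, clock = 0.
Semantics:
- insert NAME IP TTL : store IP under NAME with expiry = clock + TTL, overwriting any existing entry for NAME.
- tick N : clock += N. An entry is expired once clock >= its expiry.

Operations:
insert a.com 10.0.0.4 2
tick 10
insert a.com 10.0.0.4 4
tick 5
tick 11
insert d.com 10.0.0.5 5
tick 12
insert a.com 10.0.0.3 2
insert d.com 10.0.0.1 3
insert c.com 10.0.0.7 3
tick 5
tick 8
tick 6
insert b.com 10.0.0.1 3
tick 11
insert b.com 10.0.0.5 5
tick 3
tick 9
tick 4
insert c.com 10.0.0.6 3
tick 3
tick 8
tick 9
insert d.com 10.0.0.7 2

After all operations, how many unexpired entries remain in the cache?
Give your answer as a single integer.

Op 1: insert a.com -> 10.0.0.4 (expiry=0+2=2). clock=0
Op 2: tick 10 -> clock=10. purged={a.com}
Op 3: insert a.com -> 10.0.0.4 (expiry=10+4=14). clock=10
Op 4: tick 5 -> clock=15. purged={a.com}
Op 5: tick 11 -> clock=26.
Op 6: insert d.com -> 10.0.0.5 (expiry=26+5=31). clock=26
Op 7: tick 12 -> clock=38. purged={d.com}
Op 8: insert a.com -> 10.0.0.3 (expiry=38+2=40). clock=38
Op 9: insert d.com -> 10.0.0.1 (expiry=38+3=41). clock=38
Op 10: insert c.com -> 10.0.0.7 (expiry=38+3=41). clock=38
Op 11: tick 5 -> clock=43. purged={a.com,c.com,d.com}
Op 12: tick 8 -> clock=51.
Op 13: tick 6 -> clock=57.
Op 14: insert b.com -> 10.0.0.1 (expiry=57+3=60). clock=57
Op 15: tick 11 -> clock=68. purged={b.com}
Op 16: insert b.com -> 10.0.0.5 (expiry=68+5=73). clock=68
Op 17: tick 3 -> clock=71.
Op 18: tick 9 -> clock=80. purged={b.com}
Op 19: tick 4 -> clock=84.
Op 20: insert c.com -> 10.0.0.6 (expiry=84+3=87). clock=84
Op 21: tick 3 -> clock=87. purged={c.com}
Op 22: tick 8 -> clock=95.
Op 23: tick 9 -> clock=104.
Op 24: insert d.com -> 10.0.0.7 (expiry=104+2=106). clock=104
Final cache (unexpired): {d.com} -> size=1

Answer: 1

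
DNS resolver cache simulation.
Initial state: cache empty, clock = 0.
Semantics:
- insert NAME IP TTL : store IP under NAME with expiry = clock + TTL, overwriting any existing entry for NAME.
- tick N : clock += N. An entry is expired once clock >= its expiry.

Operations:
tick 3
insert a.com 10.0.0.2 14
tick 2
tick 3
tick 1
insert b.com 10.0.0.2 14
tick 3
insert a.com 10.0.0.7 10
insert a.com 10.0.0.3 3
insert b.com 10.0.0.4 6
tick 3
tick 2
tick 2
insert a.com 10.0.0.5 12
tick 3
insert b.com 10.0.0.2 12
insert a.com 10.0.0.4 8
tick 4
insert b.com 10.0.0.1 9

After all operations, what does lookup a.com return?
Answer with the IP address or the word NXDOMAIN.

Answer: 10.0.0.4

Derivation:
Op 1: tick 3 -> clock=3.
Op 2: insert a.com -> 10.0.0.2 (expiry=3+14=17). clock=3
Op 3: tick 2 -> clock=5.
Op 4: tick 3 -> clock=8.
Op 5: tick 1 -> clock=9.
Op 6: insert b.com -> 10.0.0.2 (expiry=9+14=23). clock=9
Op 7: tick 3 -> clock=12.
Op 8: insert a.com -> 10.0.0.7 (expiry=12+10=22). clock=12
Op 9: insert a.com -> 10.0.0.3 (expiry=12+3=15). clock=12
Op 10: insert b.com -> 10.0.0.4 (expiry=12+6=18). clock=12
Op 11: tick 3 -> clock=15. purged={a.com}
Op 12: tick 2 -> clock=17.
Op 13: tick 2 -> clock=19. purged={b.com}
Op 14: insert a.com -> 10.0.0.5 (expiry=19+12=31). clock=19
Op 15: tick 3 -> clock=22.
Op 16: insert b.com -> 10.0.0.2 (expiry=22+12=34). clock=22
Op 17: insert a.com -> 10.0.0.4 (expiry=22+8=30). clock=22
Op 18: tick 4 -> clock=26.
Op 19: insert b.com -> 10.0.0.1 (expiry=26+9=35). clock=26
lookup a.com: present, ip=10.0.0.4 expiry=30 > clock=26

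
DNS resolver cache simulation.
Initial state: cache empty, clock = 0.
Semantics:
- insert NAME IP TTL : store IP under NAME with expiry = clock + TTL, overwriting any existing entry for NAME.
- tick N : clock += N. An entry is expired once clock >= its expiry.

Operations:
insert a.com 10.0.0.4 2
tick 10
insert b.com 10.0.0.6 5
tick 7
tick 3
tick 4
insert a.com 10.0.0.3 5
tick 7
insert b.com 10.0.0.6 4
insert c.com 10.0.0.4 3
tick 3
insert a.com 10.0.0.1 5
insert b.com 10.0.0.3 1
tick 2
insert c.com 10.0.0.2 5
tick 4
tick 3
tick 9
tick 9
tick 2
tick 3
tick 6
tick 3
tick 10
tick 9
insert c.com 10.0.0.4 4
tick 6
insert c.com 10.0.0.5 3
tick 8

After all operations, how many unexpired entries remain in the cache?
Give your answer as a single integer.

Answer: 0

Derivation:
Op 1: insert a.com -> 10.0.0.4 (expiry=0+2=2). clock=0
Op 2: tick 10 -> clock=10. purged={a.com}
Op 3: insert b.com -> 10.0.0.6 (expiry=10+5=15). clock=10
Op 4: tick 7 -> clock=17. purged={b.com}
Op 5: tick 3 -> clock=20.
Op 6: tick 4 -> clock=24.
Op 7: insert a.com -> 10.0.0.3 (expiry=24+5=29). clock=24
Op 8: tick 7 -> clock=31. purged={a.com}
Op 9: insert b.com -> 10.0.0.6 (expiry=31+4=35). clock=31
Op 10: insert c.com -> 10.0.0.4 (expiry=31+3=34). clock=31
Op 11: tick 3 -> clock=34. purged={c.com}
Op 12: insert a.com -> 10.0.0.1 (expiry=34+5=39). clock=34
Op 13: insert b.com -> 10.0.0.3 (expiry=34+1=35). clock=34
Op 14: tick 2 -> clock=36. purged={b.com}
Op 15: insert c.com -> 10.0.0.2 (expiry=36+5=41). clock=36
Op 16: tick 4 -> clock=40. purged={a.com}
Op 17: tick 3 -> clock=43. purged={c.com}
Op 18: tick 9 -> clock=52.
Op 19: tick 9 -> clock=61.
Op 20: tick 2 -> clock=63.
Op 21: tick 3 -> clock=66.
Op 22: tick 6 -> clock=72.
Op 23: tick 3 -> clock=75.
Op 24: tick 10 -> clock=85.
Op 25: tick 9 -> clock=94.
Op 26: insert c.com -> 10.0.0.4 (expiry=94+4=98). clock=94
Op 27: tick 6 -> clock=100. purged={c.com}
Op 28: insert c.com -> 10.0.0.5 (expiry=100+3=103). clock=100
Op 29: tick 8 -> clock=108. purged={c.com}
Final cache (unexpired): {} -> size=0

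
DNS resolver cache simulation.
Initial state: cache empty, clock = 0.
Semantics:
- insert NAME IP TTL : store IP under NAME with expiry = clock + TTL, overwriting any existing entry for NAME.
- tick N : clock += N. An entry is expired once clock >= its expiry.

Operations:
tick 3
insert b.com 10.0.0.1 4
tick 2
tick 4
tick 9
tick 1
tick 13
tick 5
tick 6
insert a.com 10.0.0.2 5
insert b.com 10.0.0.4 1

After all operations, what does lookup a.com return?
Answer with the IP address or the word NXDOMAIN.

Answer: 10.0.0.2

Derivation:
Op 1: tick 3 -> clock=3.
Op 2: insert b.com -> 10.0.0.1 (expiry=3+4=7). clock=3
Op 3: tick 2 -> clock=5.
Op 4: tick 4 -> clock=9. purged={b.com}
Op 5: tick 9 -> clock=18.
Op 6: tick 1 -> clock=19.
Op 7: tick 13 -> clock=32.
Op 8: tick 5 -> clock=37.
Op 9: tick 6 -> clock=43.
Op 10: insert a.com -> 10.0.0.2 (expiry=43+5=48). clock=43
Op 11: insert b.com -> 10.0.0.4 (expiry=43+1=44). clock=43
lookup a.com: present, ip=10.0.0.2 expiry=48 > clock=43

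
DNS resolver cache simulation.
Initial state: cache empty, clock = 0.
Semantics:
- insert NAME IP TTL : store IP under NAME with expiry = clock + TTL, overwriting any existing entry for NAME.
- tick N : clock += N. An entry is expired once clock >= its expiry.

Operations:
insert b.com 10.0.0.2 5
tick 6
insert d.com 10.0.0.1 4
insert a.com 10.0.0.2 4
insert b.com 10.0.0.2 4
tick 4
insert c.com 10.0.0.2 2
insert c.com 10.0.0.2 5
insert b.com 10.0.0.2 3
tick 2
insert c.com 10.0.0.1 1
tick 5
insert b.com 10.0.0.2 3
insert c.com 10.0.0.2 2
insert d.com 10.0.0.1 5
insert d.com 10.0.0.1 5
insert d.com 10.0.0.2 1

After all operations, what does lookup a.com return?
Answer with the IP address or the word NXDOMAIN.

Op 1: insert b.com -> 10.0.0.2 (expiry=0+5=5). clock=0
Op 2: tick 6 -> clock=6. purged={b.com}
Op 3: insert d.com -> 10.0.0.1 (expiry=6+4=10). clock=6
Op 4: insert a.com -> 10.0.0.2 (expiry=6+4=10). clock=6
Op 5: insert b.com -> 10.0.0.2 (expiry=6+4=10). clock=6
Op 6: tick 4 -> clock=10. purged={a.com,b.com,d.com}
Op 7: insert c.com -> 10.0.0.2 (expiry=10+2=12). clock=10
Op 8: insert c.com -> 10.0.0.2 (expiry=10+5=15). clock=10
Op 9: insert b.com -> 10.0.0.2 (expiry=10+3=13). clock=10
Op 10: tick 2 -> clock=12.
Op 11: insert c.com -> 10.0.0.1 (expiry=12+1=13). clock=12
Op 12: tick 5 -> clock=17. purged={b.com,c.com}
Op 13: insert b.com -> 10.0.0.2 (expiry=17+3=20). clock=17
Op 14: insert c.com -> 10.0.0.2 (expiry=17+2=19). clock=17
Op 15: insert d.com -> 10.0.0.1 (expiry=17+5=22). clock=17
Op 16: insert d.com -> 10.0.0.1 (expiry=17+5=22). clock=17
Op 17: insert d.com -> 10.0.0.2 (expiry=17+1=18). clock=17
lookup a.com: not in cache (expired or never inserted)

Answer: NXDOMAIN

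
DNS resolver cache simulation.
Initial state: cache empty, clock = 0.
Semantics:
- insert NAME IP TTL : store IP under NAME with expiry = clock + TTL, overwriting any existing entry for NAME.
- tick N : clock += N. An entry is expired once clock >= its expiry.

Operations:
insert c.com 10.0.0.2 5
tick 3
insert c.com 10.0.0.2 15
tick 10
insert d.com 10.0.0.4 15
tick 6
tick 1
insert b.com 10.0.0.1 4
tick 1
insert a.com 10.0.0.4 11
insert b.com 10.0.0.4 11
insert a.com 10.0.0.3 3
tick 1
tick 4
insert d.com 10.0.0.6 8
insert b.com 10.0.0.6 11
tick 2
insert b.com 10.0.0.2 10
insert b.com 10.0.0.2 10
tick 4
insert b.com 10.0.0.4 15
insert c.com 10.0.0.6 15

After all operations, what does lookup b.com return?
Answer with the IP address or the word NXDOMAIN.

Answer: 10.0.0.4

Derivation:
Op 1: insert c.com -> 10.0.0.2 (expiry=0+5=5). clock=0
Op 2: tick 3 -> clock=3.
Op 3: insert c.com -> 10.0.0.2 (expiry=3+15=18). clock=3
Op 4: tick 10 -> clock=13.
Op 5: insert d.com -> 10.0.0.4 (expiry=13+15=28). clock=13
Op 6: tick 6 -> clock=19. purged={c.com}
Op 7: tick 1 -> clock=20.
Op 8: insert b.com -> 10.0.0.1 (expiry=20+4=24). clock=20
Op 9: tick 1 -> clock=21.
Op 10: insert a.com -> 10.0.0.4 (expiry=21+11=32). clock=21
Op 11: insert b.com -> 10.0.0.4 (expiry=21+11=32). clock=21
Op 12: insert a.com -> 10.0.0.3 (expiry=21+3=24). clock=21
Op 13: tick 1 -> clock=22.
Op 14: tick 4 -> clock=26. purged={a.com}
Op 15: insert d.com -> 10.0.0.6 (expiry=26+8=34). clock=26
Op 16: insert b.com -> 10.0.0.6 (expiry=26+11=37). clock=26
Op 17: tick 2 -> clock=28.
Op 18: insert b.com -> 10.0.0.2 (expiry=28+10=38). clock=28
Op 19: insert b.com -> 10.0.0.2 (expiry=28+10=38). clock=28
Op 20: tick 4 -> clock=32.
Op 21: insert b.com -> 10.0.0.4 (expiry=32+15=47). clock=32
Op 22: insert c.com -> 10.0.0.6 (expiry=32+15=47). clock=32
lookup b.com: present, ip=10.0.0.4 expiry=47 > clock=32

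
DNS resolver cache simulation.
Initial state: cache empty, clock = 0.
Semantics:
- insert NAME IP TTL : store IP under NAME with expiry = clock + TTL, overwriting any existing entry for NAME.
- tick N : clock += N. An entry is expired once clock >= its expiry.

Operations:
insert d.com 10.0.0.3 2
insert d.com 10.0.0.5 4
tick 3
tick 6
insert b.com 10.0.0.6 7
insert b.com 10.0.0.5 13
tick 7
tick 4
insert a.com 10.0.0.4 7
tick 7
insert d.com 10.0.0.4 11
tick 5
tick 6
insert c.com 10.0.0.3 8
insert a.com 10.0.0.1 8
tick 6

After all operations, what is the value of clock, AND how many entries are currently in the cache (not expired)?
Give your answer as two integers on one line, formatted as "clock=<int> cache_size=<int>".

Op 1: insert d.com -> 10.0.0.3 (expiry=0+2=2). clock=0
Op 2: insert d.com -> 10.0.0.5 (expiry=0+4=4). clock=0
Op 3: tick 3 -> clock=3.
Op 4: tick 6 -> clock=9. purged={d.com}
Op 5: insert b.com -> 10.0.0.6 (expiry=9+7=16). clock=9
Op 6: insert b.com -> 10.0.0.5 (expiry=9+13=22). clock=9
Op 7: tick 7 -> clock=16.
Op 8: tick 4 -> clock=20.
Op 9: insert a.com -> 10.0.0.4 (expiry=20+7=27). clock=20
Op 10: tick 7 -> clock=27. purged={a.com,b.com}
Op 11: insert d.com -> 10.0.0.4 (expiry=27+11=38). clock=27
Op 12: tick 5 -> clock=32.
Op 13: tick 6 -> clock=38. purged={d.com}
Op 14: insert c.com -> 10.0.0.3 (expiry=38+8=46). clock=38
Op 15: insert a.com -> 10.0.0.1 (expiry=38+8=46). clock=38
Op 16: tick 6 -> clock=44.
Final clock = 44
Final cache (unexpired): {a.com,c.com} -> size=2

Answer: clock=44 cache_size=2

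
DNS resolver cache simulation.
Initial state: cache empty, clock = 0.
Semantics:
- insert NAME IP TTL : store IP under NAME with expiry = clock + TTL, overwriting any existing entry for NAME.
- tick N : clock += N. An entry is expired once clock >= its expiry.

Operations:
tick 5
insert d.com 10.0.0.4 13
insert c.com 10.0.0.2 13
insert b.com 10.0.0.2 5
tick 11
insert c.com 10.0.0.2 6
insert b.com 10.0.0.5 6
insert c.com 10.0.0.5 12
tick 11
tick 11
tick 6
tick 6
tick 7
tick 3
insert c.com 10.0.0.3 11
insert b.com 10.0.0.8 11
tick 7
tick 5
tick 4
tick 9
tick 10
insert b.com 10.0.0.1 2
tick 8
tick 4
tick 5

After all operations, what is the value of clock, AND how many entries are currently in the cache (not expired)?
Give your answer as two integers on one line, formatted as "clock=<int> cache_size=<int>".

Answer: clock=112 cache_size=0

Derivation:
Op 1: tick 5 -> clock=5.
Op 2: insert d.com -> 10.0.0.4 (expiry=5+13=18). clock=5
Op 3: insert c.com -> 10.0.0.2 (expiry=5+13=18). clock=5
Op 4: insert b.com -> 10.0.0.2 (expiry=5+5=10). clock=5
Op 5: tick 11 -> clock=16. purged={b.com}
Op 6: insert c.com -> 10.0.0.2 (expiry=16+6=22). clock=16
Op 7: insert b.com -> 10.0.0.5 (expiry=16+6=22). clock=16
Op 8: insert c.com -> 10.0.0.5 (expiry=16+12=28). clock=16
Op 9: tick 11 -> clock=27. purged={b.com,d.com}
Op 10: tick 11 -> clock=38. purged={c.com}
Op 11: tick 6 -> clock=44.
Op 12: tick 6 -> clock=50.
Op 13: tick 7 -> clock=57.
Op 14: tick 3 -> clock=60.
Op 15: insert c.com -> 10.0.0.3 (expiry=60+11=71). clock=60
Op 16: insert b.com -> 10.0.0.8 (expiry=60+11=71). clock=60
Op 17: tick 7 -> clock=67.
Op 18: tick 5 -> clock=72. purged={b.com,c.com}
Op 19: tick 4 -> clock=76.
Op 20: tick 9 -> clock=85.
Op 21: tick 10 -> clock=95.
Op 22: insert b.com -> 10.0.0.1 (expiry=95+2=97). clock=95
Op 23: tick 8 -> clock=103. purged={b.com}
Op 24: tick 4 -> clock=107.
Op 25: tick 5 -> clock=112.
Final clock = 112
Final cache (unexpired): {} -> size=0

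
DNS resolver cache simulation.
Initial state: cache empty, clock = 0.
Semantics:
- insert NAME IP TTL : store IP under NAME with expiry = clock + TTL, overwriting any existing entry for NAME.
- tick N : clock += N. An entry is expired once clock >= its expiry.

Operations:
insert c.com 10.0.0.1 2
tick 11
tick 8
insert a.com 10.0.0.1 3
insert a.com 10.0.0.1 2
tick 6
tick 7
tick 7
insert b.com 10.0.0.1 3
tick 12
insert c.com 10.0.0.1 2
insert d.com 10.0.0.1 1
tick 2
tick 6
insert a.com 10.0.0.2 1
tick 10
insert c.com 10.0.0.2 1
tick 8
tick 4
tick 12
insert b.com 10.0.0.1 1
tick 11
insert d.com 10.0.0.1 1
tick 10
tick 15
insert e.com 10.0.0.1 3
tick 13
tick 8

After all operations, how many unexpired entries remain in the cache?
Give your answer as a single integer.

Answer: 0

Derivation:
Op 1: insert c.com -> 10.0.0.1 (expiry=0+2=2). clock=0
Op 2: tick 11 -> clock=11. purged={c.com}
Op 3: tick 8 -> clock=19.
Op 4: insert a.com -> 10.0.0.1 (expiry=19+3=22). clock=19
Op 5: insert a.com -> 10.0.0.1 (expiry=19+2=21). clock=19
Op 6: tick 6 -> clock=25. purged={a.com}
Op 7: tick 7 -> clock=32.
Op 8: tick 7 -> clock=39.
Op 9: insert b.com -> 10.0.0.1 (expiry=39+3=42). clock=39
Op 10: tick 12 -> clock=51. purged={b.com}
Op 11: insert c.com -> 10.0.0.1 (expiry=51+2=53). clock=51
Op 12: insert d.com -> 10.0.0.1 (expiry=51+1=52). clock=51
Op 13: tick 2 -> clock=53. purged={c.com,d.com}
Op 14: tick 6 -> clock=59.
Op 15: insert a.com -> 10.0.0.2 (expiry=59+1=60). clock=59
Op 16: tick 10 -> clock=69. purged={a.com}
Op 17: insert c.com -> 10.0.0.2 (expiry=69+1=70). clock=69
Op 18: tick 8 -> clock=77. purged={c.com}
Op 19: tick 4 -> clock=81.
Op 20: tick 12 -> clock=93.
Op 21: insert b.com -> 10.0.0.1 (expiry=93+1=94). clock=93
Op 22: tick 11 -> clock=104. purged={b.com}
Op 23: insert d.com -> 10.0.0.1 (expiry=104+1=105). clock=104
Op 24: tick 10 -> clock=114. purged={d.com}
Op 25: tick 15 -> clock=129.
Op 26: insert e.com -> 10.0.0.1 (expiry=129+3=132). clock=129
Op 27: tick 13 -> clock=142. purged={e.com}
Op 28: tick 8 -> clock=150.
Final cache (unexpired): {} -> size=0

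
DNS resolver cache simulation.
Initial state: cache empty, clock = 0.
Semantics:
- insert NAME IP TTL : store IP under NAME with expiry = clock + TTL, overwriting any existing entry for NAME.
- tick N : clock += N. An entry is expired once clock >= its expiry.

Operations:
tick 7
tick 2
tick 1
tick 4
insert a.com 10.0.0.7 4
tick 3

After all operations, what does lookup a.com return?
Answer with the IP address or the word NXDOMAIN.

Answer: 10.0.0.7

Derivation:
Op 1: tick 7 -> clock=7.
Op 2: tick 2 -> clock=9.
Op 3: tick 1 -> clock=10.
Op 4: tick 4 -> clock=14.
Op 5: insert a.com -> 10.0.0.7 (expiry=14+4=18). clock=14
Op 6: tick 3 -> clock=17.
lookup a.com: present, ip=10.0.0.7 expiry=18 > clock=17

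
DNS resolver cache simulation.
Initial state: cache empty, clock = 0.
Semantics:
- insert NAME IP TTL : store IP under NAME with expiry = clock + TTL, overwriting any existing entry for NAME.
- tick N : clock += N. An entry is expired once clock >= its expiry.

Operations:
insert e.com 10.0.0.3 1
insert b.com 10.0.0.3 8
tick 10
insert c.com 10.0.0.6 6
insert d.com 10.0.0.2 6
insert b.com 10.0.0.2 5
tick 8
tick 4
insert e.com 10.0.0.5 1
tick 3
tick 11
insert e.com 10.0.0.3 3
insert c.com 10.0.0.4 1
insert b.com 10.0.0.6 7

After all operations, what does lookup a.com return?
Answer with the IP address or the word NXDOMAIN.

Answer: NXDOMAIN

Derivation:
Op 1: insert e.com -> 10.0.0.3 (expiry=0+1=1). clock=0
Op 2: insert b.com -> 10.0.0.3 (expiry=0+8=8). clock=0
Op 3: tick 10 -> clock=10. purged={b.com,e.com}
Op 4: insert c.com -> 10.0.0.6 (expiry=10+6=16). clock=10
Op 5: insert d.com -> 10.0.0.2 (expiry=10+6=16). clock=10
Op 6: insert b.com -> 10.0.0.2 (expiry=10+5=15). clock=10
Op 7: tick 8 -> clock=18. purged={b.com,c.com,d.com}
Op 8: tick 4 -> clock=22.
Op 9: insert e.com -> 10.0.0.5 (expiry=22+1=23). clock=22
Op 10: tick 3 -> clock=25. purged={e.com}
Op 11: tick 11 -> clock=36.
Op 12: insert e.com -> 10.0.0.3 (expiry=36+3=39). clock=36
Op 13: insert c.com -> 10.0.0.4 (expiry=36+1=37). clock=36
Op 14: insert b.com -> 10.0.0.6 (expiry=36+7=43). clock=36
lookup a.com: not in cache (expired or never inserted)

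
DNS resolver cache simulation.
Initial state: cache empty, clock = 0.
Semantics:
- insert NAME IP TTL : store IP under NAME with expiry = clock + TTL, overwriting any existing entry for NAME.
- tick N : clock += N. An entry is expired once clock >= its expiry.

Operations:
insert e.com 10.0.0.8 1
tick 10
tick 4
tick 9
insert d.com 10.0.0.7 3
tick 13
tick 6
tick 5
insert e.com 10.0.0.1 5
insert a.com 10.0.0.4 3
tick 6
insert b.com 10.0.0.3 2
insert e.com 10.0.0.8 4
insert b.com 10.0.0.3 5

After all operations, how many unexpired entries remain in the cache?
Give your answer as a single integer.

Answer: 2

Derivation:
Op 1: insert e.com -> 10.0.0.8 (expiry=0+1=1). clock=0
Op 2: tick 10 -> clock=10. purged={e.com}
Op 3: tick 4 -> clock=14.
Op 4: tick 9 -> clock=23.
Op 5: insert d.com -> 10.0.0.7 (expiry=23+3=26). clock=23
Op 6: tick 13 -> clock=36. purged={d.com}
Op 7: tick 6 -> clock=42.
Op 8: tick 5 -> clock=47.
Op 9: insert e.com -> 10.0.0.1 (expiry=47+5=52). clock=47
Op 10: insert a.com -> 10.0.0.4 (expiry=47+3=50). clock=47
Op 11: tick 6 -> clock=53. purged={a.com,e.com}
Op 12: insert b.com -> 10.0.0.3 (expiry=53+2=55). clock=53
Op 13: insert e.com -> 10.0.0.8 (expiry=53+4=57). clock=53
Op 14: insert b.com -> 10.0.0.3 (expiry=53+5=58). clock=53
Final cache (unexpired): {b.com,e.com} -> size=2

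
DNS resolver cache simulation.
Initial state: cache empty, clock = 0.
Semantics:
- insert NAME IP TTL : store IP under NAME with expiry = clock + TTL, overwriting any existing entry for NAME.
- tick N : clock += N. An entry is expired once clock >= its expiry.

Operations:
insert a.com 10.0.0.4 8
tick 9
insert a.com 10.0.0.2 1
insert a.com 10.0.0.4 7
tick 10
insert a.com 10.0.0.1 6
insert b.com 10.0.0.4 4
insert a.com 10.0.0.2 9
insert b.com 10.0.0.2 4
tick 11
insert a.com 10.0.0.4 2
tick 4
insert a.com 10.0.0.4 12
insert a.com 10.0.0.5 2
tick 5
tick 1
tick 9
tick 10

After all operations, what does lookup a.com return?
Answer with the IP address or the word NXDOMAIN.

Op 1: insert a.com -> 10.0.0.4 (expiry=0+8=8). clock=0
Op 2: tick 9 -> clock=9. purged={a.com}
Op 3: insert a.com -> 10.0.0.2 (expiry=9+1=10). clock=9
Op 4: insert a.com -> 10.0.0.4 (expiry=9+7=16). clock=9
Op 5: tick 10 -> clock=19. purged={a.com}
Op 6: insert a.com -> 10.0.0.1 (expiry=19+6=25). clock=19
Op 7: insert b.com -> 10.0.0.4 (expiry=19+4=23). clock=19
Op 8: insert a.com -> 10.0.0.2 (expiry=19+9=28). clock=19
Op 9: insert b.com -> 10.0.0.2 (expiry=19+4=23). clock=19
Op 10: tick 11 -> clock=30. purged={a.com,b.com}
Op 11: insert a.com -> 10.0.0.4 (expiry=30+2=32). clock=30
Op 12: tick 4 -> clock=34. purged={a.com}
Op 13: insert a.com -> 10.0.0.4 (expiry=34+12=46). clock=34
Op 14: insert a.com -> 10.0.0.5 (expiry=34+2=36). clock=34
Op 15: tick 5 -> clock=39. purged={a.com}
Op 16: tick 1 -> clock=40.
Op 17: tick 9 -> clock=49.
Op 18: tick 10 -> clock=59.
lookup a.com: not in cache (expired or never inserted)

Answer: NXDOMAIN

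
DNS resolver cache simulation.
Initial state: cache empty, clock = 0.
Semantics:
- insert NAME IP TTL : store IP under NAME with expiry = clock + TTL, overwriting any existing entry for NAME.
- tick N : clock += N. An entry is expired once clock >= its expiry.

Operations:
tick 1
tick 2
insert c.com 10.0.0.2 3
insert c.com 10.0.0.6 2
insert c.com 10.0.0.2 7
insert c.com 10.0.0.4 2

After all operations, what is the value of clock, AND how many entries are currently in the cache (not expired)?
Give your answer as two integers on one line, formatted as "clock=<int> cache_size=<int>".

Answer: clock=3 cache_size=1

Derivation:
Op 1: tick 1 -> clock=1.
Op 2: tick 2 -> clock=3.
Op 3: insert c.com -> 10.0.0.2 (expiry=3+3=6). clock=3
Op 4: insert c.com -> 10.0.0.6 (expiry=3+2=5). clock=3
Op 5: insert c.com -> 10.0.0.2 (expiry=3+7=10). clock=3
Op 6: insert c.com -> 10.0.0.4 (expiry=3+2=5). clock=3
Final clock = 3
Final cache (unexpired): {c.com} -> size=1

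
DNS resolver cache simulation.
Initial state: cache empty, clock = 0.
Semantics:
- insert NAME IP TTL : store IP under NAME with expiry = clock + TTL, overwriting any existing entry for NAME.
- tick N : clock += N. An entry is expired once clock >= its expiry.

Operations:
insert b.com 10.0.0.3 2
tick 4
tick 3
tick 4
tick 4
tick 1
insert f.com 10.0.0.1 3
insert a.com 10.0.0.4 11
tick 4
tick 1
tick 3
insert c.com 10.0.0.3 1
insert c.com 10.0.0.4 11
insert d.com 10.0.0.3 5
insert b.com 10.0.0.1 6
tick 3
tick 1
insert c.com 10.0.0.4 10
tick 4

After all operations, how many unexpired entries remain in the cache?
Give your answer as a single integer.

Op 1: insert b.com -> 10.0.0.3 (expiry=0+2=2). clock=0
Op 2: tick 4 -> clock=4. purged={b.com}
Op 3: tick 3 -> clock=7.
Op 4: tick 4 -> clock=11.
Op 5: tick 4 -> clock=15.
Op 6: tick 1 -> clock=16.
Op 7: insert f.com -> 10.0.0.1 (expiry=16+3=19). clock=16
Op 8: insert a.com -> 10.0.0.4 (expiry=16+11=27). clock=16
Op 9: tick 4 -> clock=20. purged={f.com}
Op 10: tick 1 -> clock=21.
Op 11: tick 3 -> clock=24.
Op 12: insert c.com -> 10.0.0.3 (expiry=24+1=25). clock=24
Op 13: insert c.com -> 10.0.0.4 (expiry=24+11=35). clock=24
Op 14: insert d.com -> 10.0.0.3 (expiry=24+5=29). clock=24
Op 15: insert b.com -> 10.0.0.1 (expiry=24+6=30). clock=24
Op 16: tick 3 -> clock=27. purged={a.com}
Op 17: tick 1 -> clock=28.
Op 18: insert c.com -> 10.0.0.4 (expiry=28+10=38). clock=28
Op 19: tick 4 -> clock=32. purged={b.com,d.com}
Final cache (unexpired): {c.com} -> size=1

Answer: 1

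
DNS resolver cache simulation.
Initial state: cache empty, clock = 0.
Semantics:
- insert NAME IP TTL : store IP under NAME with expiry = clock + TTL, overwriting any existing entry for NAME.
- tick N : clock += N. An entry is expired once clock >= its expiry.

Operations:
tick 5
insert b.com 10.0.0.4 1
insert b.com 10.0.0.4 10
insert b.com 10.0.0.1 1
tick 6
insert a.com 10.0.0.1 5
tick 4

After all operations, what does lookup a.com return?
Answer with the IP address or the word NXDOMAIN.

Op 1: tick 5 -> clock=5.
Op 2: insert b.com -> 10.0.0.4 (expiry=5+1=6). clock=5
Op 3: insert b.com -> 10.0.0.4 (expiry=5+10=15). clock=5
Op 4: insert b.com -> 10.0.0.1 (expiry=5+1=6). clock=5
Op 5: tick 6 -> clock=11. purged={b.com}
Op 6: insert a.com -> 10.0.0.1 (expiry=11+5=16). clock=11
Op 7: tick 4 -> clock=15.
lookup a.com: present, ip=10.0.0.1 expiry=16 > clock=15

Answer: 10.0.0.1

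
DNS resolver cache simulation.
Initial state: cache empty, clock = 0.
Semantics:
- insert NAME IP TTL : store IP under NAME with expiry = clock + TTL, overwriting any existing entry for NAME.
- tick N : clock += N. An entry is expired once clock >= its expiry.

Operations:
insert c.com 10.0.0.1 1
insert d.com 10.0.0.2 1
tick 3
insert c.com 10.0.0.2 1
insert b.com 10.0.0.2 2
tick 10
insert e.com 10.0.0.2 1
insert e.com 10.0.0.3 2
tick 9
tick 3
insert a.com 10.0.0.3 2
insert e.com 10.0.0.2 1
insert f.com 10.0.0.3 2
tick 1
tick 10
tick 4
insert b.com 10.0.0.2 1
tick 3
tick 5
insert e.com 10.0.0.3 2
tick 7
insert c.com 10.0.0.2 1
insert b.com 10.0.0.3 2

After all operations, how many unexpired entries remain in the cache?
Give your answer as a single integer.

Op 1: insert c.com -> 10.0.0.1 (expiry=0+1=1). clock=0
Op 2: insert d.com -> 10.0.0.2 (expiry=0+1=1). clock=0
Op 3: tick 3 -> clock=3. purged={c.com,d.com}
Op 4: insert c.com -> 10.0.0.2 (expiry=3+1=4). clock=3
Op 5: insert b.com -> 10.0.0.2 (expiry=3+2=5). clock=3
Op 6: tick 10 -> clock=13. purged={b.com,c.com}
Op 7: insert e.com -> 10.0.0.2 (expiry=13+1=14). clock=13
Op 8: insert e.com -> 10.0.0.3 (expiry=13+2=15). clock=13
Op 9: tick 9 -> clock=22. purged={e.com}
Op 10: tick 3 -> clock=25.
Op 11: insert a.com -> 10.0.0.3 (expiry=25+2=27). clock=25
Op 12: insert e.com -> 10.0.0.2 (expiry=25+1=26). clock=25
Op 13: insert f.com -> 10.0.0.3 (expiry=25+2=27). clock=25
Op 14: tick 1 -> clock=26. purged={e.com}
Op 15: tick 10 -> clock=36. purged={a.com,f.com}
Op 16: tick 4 -> clock=40.
Op 17: insert b.com -> 10.0.0.2 (expiry=40+1=41). clock=40
Op 18: tick 3 -> clock=43. purged={b.com}
Op 19: tick 5 -> clock=48.
Op 20: insert e.com -> 10.0.0.3 (expiry=48+2=50). clock=48
Op 21: tick 7 -> clock=55. purged={e.com}
Op 22: insert c.com -> 10.0.0.2 (expiry=55+1=56). clock=55
Op 23: insert b.com -> 10.0.0.3 (expiry=55+2=57). clock=55
Final cache (unexpired): {b.com,c.com} -> size=2

Answer: 2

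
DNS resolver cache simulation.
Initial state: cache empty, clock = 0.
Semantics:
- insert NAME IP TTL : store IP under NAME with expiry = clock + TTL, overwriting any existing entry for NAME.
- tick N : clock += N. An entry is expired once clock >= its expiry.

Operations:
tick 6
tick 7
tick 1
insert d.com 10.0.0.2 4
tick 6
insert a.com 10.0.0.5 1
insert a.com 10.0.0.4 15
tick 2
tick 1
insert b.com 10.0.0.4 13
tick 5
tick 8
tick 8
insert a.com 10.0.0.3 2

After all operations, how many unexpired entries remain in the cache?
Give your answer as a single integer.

Op 1: tick 6 -> clock=6.
Op 2: tick 7 -> clock=13.
Op 3: tick 1 -> clock=14.
Op 4: insert d.com -> 10.0.0.2 (expiry=14+4=18). clock=14
Op 5: tick 6 -> clock=20. purged={d.com}
Op 6: insert a.com -> 10.0.0.5 (expiry=20+1=21). clock=20
Op 7: insert a.com -> 10.0.0.4 (expiry=20+15=35). clock=20
Op 8: tick 2 -> clock=22.
Op 9: tick 1 -> clock=23.
Op 10: insert b.com -> 10.0.0.4 (expiry=23+13=36). clock=23
Op 11: tick 5 -> clock=28.
Op 12: tick 8 -> clock=36. purged={a.com,b.com}
Op 13: tick 8 -> clock=44.
Op 14: insert a.com -> 10.0.0.3 (expiry=44+2=46). clock=44
Final cache (unexpired): {a.com} -> size=1

Answer: 1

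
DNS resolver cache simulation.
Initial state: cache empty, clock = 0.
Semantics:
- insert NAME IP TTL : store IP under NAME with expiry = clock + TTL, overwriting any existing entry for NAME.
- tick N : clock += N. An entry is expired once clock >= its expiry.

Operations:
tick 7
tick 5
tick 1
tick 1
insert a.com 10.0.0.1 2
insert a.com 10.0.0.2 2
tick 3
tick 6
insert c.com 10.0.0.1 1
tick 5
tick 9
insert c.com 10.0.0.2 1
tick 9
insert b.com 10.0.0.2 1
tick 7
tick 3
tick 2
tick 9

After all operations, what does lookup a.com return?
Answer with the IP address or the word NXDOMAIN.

Op 1: tick 7 -> clock=7.
Op 2: tick 5 -> clock=12.
Op 3: tick 1 -> clock=13.
Op 4: tick 1 -> clock=14.
Op 5: insert a.com -> 10.0.0.1 (expiry=14+2=16). clock=14
Op 6: insert a.com -> 10.0.0.2 (expiry=14+2=16). clock=14
Op 7: tick 3 -> clock=17. purged={a.com}
Op 8: tick 6 -> clock=23.
Op 9: insert c.com -> 10.0.0.1 (expiry=23+1=24). clock=23
Op 10: tick 5 -> clock=28. purged={c.com}
Op 11: tick 9 -> clock=37.
Op 12: insert c.com -> 10.0.0.2 (expiry=37+1=38). clock=37
Op 13: tick 9 -> clock=46. purged={c.com}
Op 14: insert b.com -> 10.0.0.2 (expiry=46+1=47). clock=46
Op 15: tick 7 -> clock=53. purged={b.com}
Op 16: tick 3 -> clock=56.
Op 17: tick 2 -> clock=58.
Op 18: tick 9 -> clock=67.
lookup a.com: not in cache (expired or never inserted)

Answer: NXDOMAIN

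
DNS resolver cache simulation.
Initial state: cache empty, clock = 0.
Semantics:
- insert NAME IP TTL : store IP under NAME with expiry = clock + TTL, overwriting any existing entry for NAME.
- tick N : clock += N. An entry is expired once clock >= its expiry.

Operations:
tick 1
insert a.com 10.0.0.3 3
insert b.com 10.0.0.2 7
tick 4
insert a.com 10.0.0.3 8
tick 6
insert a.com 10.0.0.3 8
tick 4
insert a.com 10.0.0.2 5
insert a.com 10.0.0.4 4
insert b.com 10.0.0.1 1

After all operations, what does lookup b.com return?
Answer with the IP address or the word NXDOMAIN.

Op 1: tick 1 -> clock=1.
Op 2: insert a.com -> 10.0.0.3 (expiry=1+3=4). clock=1
Op 3: insert b.com -> 10.0.0.2 (expiry=1+7=8). clock=1
Op 4: tick 4 -> clock=5. purged={a.com}
Op 5: insert a.com -> 10.0.0.3 (expiry=5+8=13). clock=5
Op 6: tick 6 -> clock=11. purged={b.com}
Op 7: insert a.com -> 10.0.0.3 (expiry=11+8=19). clock=11
Op 8: tick 4 -> clock=15.
Op 9: insert a.com -> 10.0.0.2 (expiry=15+5=20). clock=15
Op 10: insert a.com -> 10.0.0.4 (expiry=15+4=19). clock=15
Op 11: insert b.com -> 10.0.0.1 (expiry=15+1=16). clock=15
lookup b.com: present, ip=10.0.0.1 expiry=16 > clock=15

Answer: 10.0.0.1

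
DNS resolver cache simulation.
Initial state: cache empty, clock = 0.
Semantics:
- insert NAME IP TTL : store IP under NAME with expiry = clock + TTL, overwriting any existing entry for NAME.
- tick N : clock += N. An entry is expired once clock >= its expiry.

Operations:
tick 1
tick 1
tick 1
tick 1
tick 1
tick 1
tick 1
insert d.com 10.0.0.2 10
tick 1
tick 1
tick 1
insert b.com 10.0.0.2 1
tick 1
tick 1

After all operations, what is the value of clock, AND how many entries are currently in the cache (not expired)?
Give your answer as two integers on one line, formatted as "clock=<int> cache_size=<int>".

Op 1: tick 1 -> clock=1.
Op 2: tick 1 -> clock=2.
Op 3: tick 1 -> clock=3.
Op 4: tick 1 -> clock=4.
Op 5: tick 1 -> clock=5.
Op 6: tick 1 -> clock=6.
Op 7: tick 1 -> clock=7.
Op 8: insert d.com -> 10.0.0.2 (expiry=7+10=17). clock=7
Op 9: tick 1 -> clock=8.
Op 10: tick 1 -> clock=9.
Op 11: tick 1 -> clock=10.
Op 12: insert b.com -> 10.0.0.2 (expiry=10+1=11). clock=10
Op 13: tick 1 -> clock=11. purged={b.com}
Op 14: tick 1 -> clock=12.
Final clock = 12
Final cache (unexpired): {d.com} -> size=1

Answer: clock=12 cache_size=1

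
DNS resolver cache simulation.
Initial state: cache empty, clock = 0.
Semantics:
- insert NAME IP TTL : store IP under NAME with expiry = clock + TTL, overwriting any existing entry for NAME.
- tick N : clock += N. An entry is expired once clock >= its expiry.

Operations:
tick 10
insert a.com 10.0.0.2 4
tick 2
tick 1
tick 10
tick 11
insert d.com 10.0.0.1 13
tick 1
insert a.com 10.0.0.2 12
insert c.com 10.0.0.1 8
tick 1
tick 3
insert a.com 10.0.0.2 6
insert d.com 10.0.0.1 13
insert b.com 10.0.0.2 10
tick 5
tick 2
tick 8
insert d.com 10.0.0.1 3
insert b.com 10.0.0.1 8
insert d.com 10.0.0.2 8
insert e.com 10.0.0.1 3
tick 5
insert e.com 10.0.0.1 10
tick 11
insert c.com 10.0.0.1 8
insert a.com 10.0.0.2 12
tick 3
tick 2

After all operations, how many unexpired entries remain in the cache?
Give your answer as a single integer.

Answer: 2

Derivation:
Op 1: tick 10 -> clock=10.
Op 2: insert a.com -> 10.0.0.2 (expiry=10+4=14). clock=10
Op 3: tick 2 -> clock=12.
Op 4: tick 1 -> clock=13.
Op 5: tick 10 -> clock=23. purged={a.com}
Op 6: tick 11 -> clock=34.
Op 7: insert d.com -> 10.0.0.1 (expiry=34+13=47). clock=34
Op 8: tick 1 -> clock=35.
Op 9: insert a.com -> 10.0.0.2 (expiry=35+12=47). clock=35
Op 10: insert c.com -> 10.0.0.1 (expiry=35+8=43). clock=35
Op 11: tick 1 -> clock=36.
Op 12: tick 3 -> clock=39.
Op 13: insert a.com -> 10.0.0.2 (expiry=39+6=45). clock=39
Op 14: insert d.com -> 10.0.0.1 (expiry=39+13=52). clock=39
Op 15: insert b.com -> 10.0.0.2 (expiry=39+10=49). clock=39
Op 16: tick 5 -> clock=44. purged={c.com}
Op 17: tick 2 -> clock=46. purged={a.com}
Op 18: tick 8 -> clock=54. purged={b.com,d.com}
Op 19: insert d.com -> 10.0.0.1 (expiry=54+3=57). clock=54
Op 20: insert b.com -> 10.0.0.1 (expiry=54+8=62). clock=54
Op 21: insert d.com -> 10.0.0.2 (expiry=54+8=62). clock=54
Op 22: insert e.com -> 10.0.0.1 (expiry=54+3=57). clock=54
Op 23: tick 5 -> clock=59. purged={e.com}
Op 24: insert e.com -> 10.0.0.1 (expiry=59+10=69). clock=59
Op 25: tick 11 -> clock=70. purged={b.com,d.com,e.com}
Op 26: insert c.com -> 10.0.0.1 (expiry=70+8=78). clock=70
Op 27: insert a.com -> 10.0.0.2 (expiry=70+12=82). clock=70
Op 28: tick 3 -> clock=73.
Op 29: tick 2 -> clock=75.
Final cache (unexpired): {a.com,c.com} -> size=2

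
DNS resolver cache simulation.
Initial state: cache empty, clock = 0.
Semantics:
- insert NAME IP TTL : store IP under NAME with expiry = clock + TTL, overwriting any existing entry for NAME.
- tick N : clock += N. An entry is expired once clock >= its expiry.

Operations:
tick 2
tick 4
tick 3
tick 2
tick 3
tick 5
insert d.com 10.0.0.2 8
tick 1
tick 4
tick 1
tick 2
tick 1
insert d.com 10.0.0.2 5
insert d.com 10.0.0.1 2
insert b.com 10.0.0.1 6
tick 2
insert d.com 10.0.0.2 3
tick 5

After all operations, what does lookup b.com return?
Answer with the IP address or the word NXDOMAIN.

Op 1: tick 2 -> clock=2.
Op 2: tick 4 -> clock=6.
Op 3: tick 3 -> clock=9.
Op 4: tick 2 -> clock=11.
Op 5: tick 3 -> clock=14.
Op 6: tick 5 -> clock=19.
Op 7: insert d.com -> 10.0.0.2 (expiry=19+8=27). clock=19
Op 8: tick 1 -> clock=20.
Op 9: tick 4 -> clock=24.
Op 10: tick 1 -> clock=25.
Op 11: tick 2 -> clock=27. purged={d.com}
Op 12: tick 1 -> clock=28.
Op 13: insert d.com -> 10.0.0.2 (expiry=28+5=33). clock=28
Op 14: insert d.com -> 10.0.0.1 (expiry=28+2=30). clock=28
Op 15: insert b.com -> 10.0.0.1 (expiry=28+6=34). clock=28
Op 16: tick 2 -> clock=30. purged={d.com}
Op 17: insert d.com -> 10.0.0.2 (expiry=30+3=33). clock=30
Op 18: tick 5 -> clock=35. purged={b.com,d.com}
lookup b.com: not in cache (expired or never inserted)

Answer: NXDOMAIN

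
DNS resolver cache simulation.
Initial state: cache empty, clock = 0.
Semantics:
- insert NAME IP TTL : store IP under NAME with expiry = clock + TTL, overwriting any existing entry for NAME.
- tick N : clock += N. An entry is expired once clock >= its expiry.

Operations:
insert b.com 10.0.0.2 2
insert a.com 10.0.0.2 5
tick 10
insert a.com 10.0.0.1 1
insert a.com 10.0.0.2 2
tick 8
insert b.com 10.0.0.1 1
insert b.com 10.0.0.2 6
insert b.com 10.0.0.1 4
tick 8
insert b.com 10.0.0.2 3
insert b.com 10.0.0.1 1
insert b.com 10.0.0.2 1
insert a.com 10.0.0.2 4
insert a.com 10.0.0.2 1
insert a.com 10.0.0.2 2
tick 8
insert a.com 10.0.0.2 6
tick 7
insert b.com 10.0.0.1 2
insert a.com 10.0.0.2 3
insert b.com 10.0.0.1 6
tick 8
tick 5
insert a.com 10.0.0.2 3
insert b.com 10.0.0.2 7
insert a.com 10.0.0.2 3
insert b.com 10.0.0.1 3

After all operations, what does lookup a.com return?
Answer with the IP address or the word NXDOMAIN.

Answer: 10.0.0.2

Derivation:
Op 1: insert b.com -> 10.0.0.2 (expiry=0+2=2). clock=0
Op 2: insert a.com -> 10.0.0.2 (expiry=0+5=5). clock=0
Op 3: tick 10 -> clock=10. purged={a.com,b.com}
Op 4: insert a.com -> 10.0.0.1 (expiry=10+1=11). clock=10
Op 5: insert a.com -> 10.0.0.2 (expiry=10+2=12). clock=10
Op 6: tick 8 -> clock=18. purged={a.com}
Op 7: insert b.com -> 10.0.0.1 (expiry=18+1=19). clock=18
Op 8: insert b.com -> 10.0.0.2 (expiry=18+6=24). clock=18
Op 9: insert b.com -> 10.0.0.1 (expiry=18+4=22). clock=18
Op 10: tick 8 -> clock=26. purged={b.com}
Op 11: insert b.com -> 10.0.0.2 (expiry=26+3=29). clock=26
Op 12: insert b.com -> 10.0.0.1 (expiry=26+1=27). clock=26
Op 13: insert b.com -> 10.0.0.2 (expiry=26+1=27). clock=26
Op 14: insert a.com -> 10.0.0.2 (expiry=26+4=30). clock=26
Op 15: insert a.com -> 10.0.0.2 (expiry=26+1=27). clock=26
Op 16: insert a.com -> 10.0.0.2 (expiry=26+2=28). clock=26
Op 17: tick 8 -> clock=34. purged={a.com,b.com}
Op 18: insert a.com -> 10.0.0.2 (expiry=34+6=40). clock=34
Op 19: tick 7 -> clock=41. purged={a.com}
Op 20: insert b.com -> 10.0.0.1 (expiry=41+2=43). clock=41
Op 21: insert a.com -> 10.0.0.2 (expiry=41+3=44). clock=41
Op 22: insert b.com -> 10.0.0.1 (expiry=41+6=47). clock=41
Op 23: tick 8 -> clock=49. purged={a.com,b.com}
Op 24: tick 5 -> clock=54.
Op 25: insert a.com -> 10.0.0.2 (expiry=54+3=57). clock=54
Op 26: insert b.com -> 10.0.0.2 (expiry=54+7=61). clock=54
Op 27: insert a.com -> 10.0.0.2 (expiry=54+3=57). clock=54
Op 28: insert b.com -> 10.0.0.1 (expiry=54+3=57). clock=54
lookup a.com: present, ip=10.0.0.2 expiry=57 > clock=54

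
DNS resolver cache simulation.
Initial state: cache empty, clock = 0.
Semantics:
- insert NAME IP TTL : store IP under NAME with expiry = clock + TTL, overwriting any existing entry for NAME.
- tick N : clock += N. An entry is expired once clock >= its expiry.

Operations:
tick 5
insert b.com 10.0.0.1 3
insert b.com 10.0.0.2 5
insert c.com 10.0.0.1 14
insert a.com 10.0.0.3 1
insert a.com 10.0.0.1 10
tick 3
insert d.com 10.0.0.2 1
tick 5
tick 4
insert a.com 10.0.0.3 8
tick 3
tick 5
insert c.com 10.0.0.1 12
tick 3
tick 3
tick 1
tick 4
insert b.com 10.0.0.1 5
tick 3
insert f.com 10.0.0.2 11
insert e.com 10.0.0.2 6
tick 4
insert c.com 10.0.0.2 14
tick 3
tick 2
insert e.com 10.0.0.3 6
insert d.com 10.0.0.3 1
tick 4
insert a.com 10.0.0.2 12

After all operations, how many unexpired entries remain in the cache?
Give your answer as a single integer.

Answer: 3

Derivation:
Op 1: tick 5 -> clock=5.
Op 2: insert b.com -> 10.0.0.1 (expiry=5+3=8). clock=5
Op 3: insert b.com -> 10.0.0.2 (expiry=5+5=10). clock=5
Op 4: insert c.com -> 10.0.0.1 (expiry=5+14=19). clock=5
Op 5: insert a.com -> 10.0.0.3 (expiry=5+1=6). clock=5
Op 6: insert a.com -> 10.0.0.1 (expiry=5+10=15). clock=5
Op 7: tick 3 -> clock=8.
Op 8: insert d.com -> 10.0.0.2 (expiry=8+1=9). clock=8
Op 9: tick 5 -> clock=13. purged={b.com,d.com}
Op 10: tick 4 -> clock=17. purged={a.com}
Op 11: insert a.com -> 10.0.0.3 (expiry=17+8=25). clock=17
Op 12: tick 3 -> clock=20. purged={c.com}
Op 13: tick 5 -> clock=25. purged={a.com}
Op 14: insert c.com -> 10.0.0.1 (expiry=25+12=37). clock=25
Op 15: tick 3 -> clock=28.
Op 16: tick 3 -> clock=31.
Op 17: tick 1 -> clock=32.
Op 18: tick 4 -> clock=36.
Op 19: insert b.com -> 10.0.0.1 (expiry=36+5=41). clock=36
Op 20: tick 3 -> clock=39. purged={c.com}
Op 21: insert f.com -> 10.0.0.2 (expiry=39+11=50). clock=39
Op 22: insert e.com -> 10.0.0.2 (expiry=39+6=45). clock=39
Op 23: tick 4 -> clock=43. purged={b.com}
Op 24: insert c.com -> 10.0.0.2 (expiry=43+14=57). clock=43
Op 25: tick 3 -> clock=46. purged={e.com}
Op 26: tick 2 -> clock=48.
Op 27: insert e.com -> 10.0.0.3 (expiry=48+6=54). clock=48
Op 28: insert d.com -> 10.0.0.3 (expiry=48+1=49). clock=48
Op 29: tick 4 -> clock=52. purged={d.com,f.com}
Op 30: insert a.com -> 10.0.0.2 (expiry=52+12=64). clock=52
Final cache (unexpired): {a.com,c.com,e.com} -> size=3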